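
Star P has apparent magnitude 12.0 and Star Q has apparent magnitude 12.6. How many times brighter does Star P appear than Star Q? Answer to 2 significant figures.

Δm = 12.0 − (12.6) = -0.6
Flux ratio = 10^(−0.4 Δm) = 10^(−0.4 × -0.6) = 10^0.240 = 1.738

1.7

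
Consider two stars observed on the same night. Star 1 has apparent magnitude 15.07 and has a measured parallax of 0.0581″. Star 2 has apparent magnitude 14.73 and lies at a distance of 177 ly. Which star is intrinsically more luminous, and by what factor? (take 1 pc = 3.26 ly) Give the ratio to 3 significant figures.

Star 2 is more luminous, by a factor of 13.6.

Star 1: d = 1/p = 1/0.0581″ = 17.21 pc
Star 1: M = m − 5 log₁₀ d + 5 = 15.07 − 5·1.2358 + 5 = 13.891
Star 2: d = 177 ly / 3.26 = 54.29 pc
Star 2: M = m − 5 log₁₀ d + 5 = 14.73 − 5·1.7348 + 5 = 11.056
ΔM = M_1 − M_2 = 13.891 − (11.056) = 2.835; smaller M is more luminous → Star 2.
L ratio = 10^(0.4 |ΔM|) = 10^1.134 = 13.61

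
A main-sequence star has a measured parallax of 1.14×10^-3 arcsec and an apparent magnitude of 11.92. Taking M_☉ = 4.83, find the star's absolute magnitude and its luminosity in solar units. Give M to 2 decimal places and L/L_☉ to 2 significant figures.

M ≈ 2.20; L/L_☉ ≈ 11

d = 1/p = 1/1.14×10^-3″ = 877.2 pc
M = m − 5 log₁₀ d + 5 = 11.92 − 5·2.9431 + 5 = 2.205
M − M_☉ = 2.205 − 4.83 = -2.625
L/L_☉ = 10^(−0.4 × -2.625) = 11.23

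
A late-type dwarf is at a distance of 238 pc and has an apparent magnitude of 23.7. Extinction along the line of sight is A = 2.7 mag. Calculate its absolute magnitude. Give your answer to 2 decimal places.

M ≈ 14.12

5 log₁₀(d/10 pc) = 5 log₁₀(238.0) − 5 = 6.883
M = m − 5 log₁₀(d/10) − A = 23.7 − 6.883 − 2.7 = 14.117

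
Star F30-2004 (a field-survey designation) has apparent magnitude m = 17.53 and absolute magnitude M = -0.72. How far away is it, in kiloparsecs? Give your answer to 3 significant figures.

d ≈ 44.7 kpc

Distance modulus: m − M = 17.53 − (-0.72) = 18.250
m − M = 5 log₁₀ d − 5
log₁₀ d = (m − M)/5 + 1 = 4.6500
d = 10^4.6500 = 44670 pc
= 44.67 kpc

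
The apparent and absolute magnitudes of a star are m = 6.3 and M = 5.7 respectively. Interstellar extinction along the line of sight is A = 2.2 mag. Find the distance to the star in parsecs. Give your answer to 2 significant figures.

d ≈ 4.8 pc

m − M = 5 log₁₀(d/10 pc) + A  ⇒  6.3 − (5.7) − 2.2 = 5 log₁₀(d/10)
-1.600 = 5 log₁₀(d/10)
log₁₀ d = (m − M − A)/5 + 1 = 0.6800
d = 10^0.6800 = 4.786 pc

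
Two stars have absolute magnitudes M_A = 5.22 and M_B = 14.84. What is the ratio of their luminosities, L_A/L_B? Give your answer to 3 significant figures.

L_A/L_B ≈ 7050

ΔM = M_A − M_B = -9.62
L_A/L_B = 10^(−0.4 ΔM) = 10^3.848 = 7047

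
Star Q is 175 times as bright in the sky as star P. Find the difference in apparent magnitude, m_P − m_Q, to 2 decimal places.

Pogson: Δm = −2.5 log₁₀(ratio) = −2.5 log₁₀(175) = −2.5 × 2.2430 = -5.608
Star Q is brighter so has the smaller magnitude: m_P − m_Q is positive.

m_P − m_Q ≈ 5.61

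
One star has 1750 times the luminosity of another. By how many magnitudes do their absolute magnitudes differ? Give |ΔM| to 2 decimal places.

Pogson: ΔM = −2.5 log₁₀(ratio) = −2.5 log₁₀(1750) = −2.5 × 3.2430 = -8.108

|ΔM| ≈ 8.11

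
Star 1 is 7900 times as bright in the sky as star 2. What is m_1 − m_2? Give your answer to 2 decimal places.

m_1 − m_2 ≈ -9.74

Pogson: Δm = −2.5 log₁₀(ratio) = −2.5 log₁₀(7900) = −2.5 × 3.8976 = -9.744
Star 1 is brighter, so it has the smaller magnitude: the difference is negative.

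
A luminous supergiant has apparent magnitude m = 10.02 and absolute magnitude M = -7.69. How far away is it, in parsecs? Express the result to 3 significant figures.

d ≈ 34800 pc

Distance modulus: m − M = 10.02 − (-7.69) = 17.710
m − M = 5 log₁₀ d − 5
log₁₀ d = (m − M)/5 + 1 = 4.5420
d = 10^4.5420 = 34830 pc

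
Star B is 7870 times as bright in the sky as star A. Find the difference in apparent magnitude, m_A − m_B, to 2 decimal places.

Pogson: Δm = −2.5 log₁₀(ratio) = −2.5 log₁₀(7870) = −2.5 × 3.8960 = -9.740
Star B is brighter so has the smaller magnitude: m_A − m_B is positive.

m_A − m_B ≈ 9.74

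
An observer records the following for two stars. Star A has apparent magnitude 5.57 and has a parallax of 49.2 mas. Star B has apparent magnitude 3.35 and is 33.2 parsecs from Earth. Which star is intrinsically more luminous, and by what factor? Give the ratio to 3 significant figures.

Star B is more luminous, by a factor of 20.6.

Star A: p = 49.2 mas = 0.0492″ → d = 1/p = 20.33 pc
Star A: M = m − 5 log₁₀ d + 5 = 5.57 − 5·1.3080 + 5 = 4.030
Star B: M = m − 5 log₁₀ d + 5 = 3.35 − 5·1.5211 + 5 = 0.744
ΔM = M_A − M_B = 4.030 − (0.744) = 3.286; smaller M is more luminous → Star B.
L ratio = 10^(0.4 |ΔM|) = 10^1.314 = 20.62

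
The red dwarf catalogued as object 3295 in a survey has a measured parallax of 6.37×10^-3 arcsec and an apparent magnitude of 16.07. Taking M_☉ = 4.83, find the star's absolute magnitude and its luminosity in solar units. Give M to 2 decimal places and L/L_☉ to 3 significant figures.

M ≈ 10.09; L/L_☉ ≈ 7.87×10^-3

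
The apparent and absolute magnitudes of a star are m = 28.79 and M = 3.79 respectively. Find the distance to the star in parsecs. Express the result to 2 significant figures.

Distance modulus: m − M = 28.79 − (3.79) = 25.000
m − M = 5 log₁₀ d − 5
log₁₀ d = (m − M)/5 + 1 = 6.0000
d = 10^6.0000 = 1.000×10^6 pc

d ≈ 1.0×10^6 pc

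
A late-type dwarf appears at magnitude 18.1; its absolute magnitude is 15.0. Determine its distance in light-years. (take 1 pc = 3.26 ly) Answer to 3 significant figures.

Distance modulus: m − M = 18.1 − (15.0) = 3.100
m − M = 5 log₁₀ d − 5
log₁₀ d = (m − M)/5 + 1 = 1.6200
d = 10^1.6200 = 41.69 pc
= 135.9 ly

d ≈ 136 ly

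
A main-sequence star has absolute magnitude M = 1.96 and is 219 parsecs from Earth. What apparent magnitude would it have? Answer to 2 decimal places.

m = M + 5 log₁₀ d − 5 = 1.96 + 5·2.3404 − 5 = 8.662

m ≈ 8.66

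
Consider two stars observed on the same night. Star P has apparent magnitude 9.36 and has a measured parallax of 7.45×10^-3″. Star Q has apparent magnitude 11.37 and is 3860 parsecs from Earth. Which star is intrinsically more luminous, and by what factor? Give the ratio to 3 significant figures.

Star Q is more luminous, by a factor of 130.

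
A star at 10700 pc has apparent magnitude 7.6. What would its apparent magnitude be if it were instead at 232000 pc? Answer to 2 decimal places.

Flux ∝ 1/d², so Δm = 5 log₁₀(d₂/d₁) = 5 log₁₀(232000/10700) = 6.681
m₂ = m₁ + Δm = 7.6 + (6.681) = 14.281

m ≈ 14.28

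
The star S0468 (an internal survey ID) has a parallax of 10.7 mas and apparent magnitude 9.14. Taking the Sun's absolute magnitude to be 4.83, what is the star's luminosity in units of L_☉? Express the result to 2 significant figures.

L/L_☉ ≈ 1.6

d = 1/p = 1000/10.7 mas = 93.46 pc
M = m − 5 log₁₀ d + 5 = 9.14 − 5·1.9706 + 5 = 4.287
M − M_☉ = 4.287 − 4.83 = -0.543
L/L_☉ = 10^(−0.4 × -0.543) = 1.649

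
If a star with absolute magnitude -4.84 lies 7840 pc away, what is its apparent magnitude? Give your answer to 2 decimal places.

m ≈ 9.63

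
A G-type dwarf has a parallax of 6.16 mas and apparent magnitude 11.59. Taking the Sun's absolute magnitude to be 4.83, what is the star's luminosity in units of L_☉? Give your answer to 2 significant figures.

L/L_☉ ≈ 0.52

d = 1/p = 1000/6.16 mas = 162.3 pc
M = m − 5 log₁₀ d + 5 = 11.59 − 5·2.2104 + 5 = 5.538
M − M_☉ = 5.538 − 4.83 = 0.708
L/L_☉ = 10^(−0.4 × 0.708) = 0.5210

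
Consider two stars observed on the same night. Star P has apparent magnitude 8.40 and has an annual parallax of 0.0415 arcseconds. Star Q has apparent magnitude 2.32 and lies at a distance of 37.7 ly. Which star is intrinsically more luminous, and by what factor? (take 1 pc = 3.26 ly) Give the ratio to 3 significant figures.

Star Q is more luminous, by a factor of 62.3.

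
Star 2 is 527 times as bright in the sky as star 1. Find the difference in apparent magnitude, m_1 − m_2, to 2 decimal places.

Pogson: Δm = −2.5 log₁₀(ratio) = −2.5 log₁₀(527) = −2.5 × 2.7218 = -6.805
Star 2 is brighter so has the smaller magnitude: m_1 − m_2 is positive.

m_1 − m_2 ≈ 6.80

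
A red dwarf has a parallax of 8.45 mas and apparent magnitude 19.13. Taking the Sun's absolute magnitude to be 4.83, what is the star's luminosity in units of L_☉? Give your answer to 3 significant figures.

d = 1/p = 1000/8.45 mas = 118.3 pc
M = m − 5 log₁₀ d + 5 = 19.13 − 5·2.0731 + 5 = 13.764
M − M_☉ = 13.764 − 4.83 = 8.934
L/L_☉ = 10^(−0.4 × 8.934) = 2.669×10^-4

L/L_☉ ≈ 2.67×10^-4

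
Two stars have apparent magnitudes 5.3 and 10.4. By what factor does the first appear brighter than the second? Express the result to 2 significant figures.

110

Δm = 5.3 − (10.4) = -5.1
Flux ratio = 10^(−0.4 Δm) = 10^(−0.4 × -5.1) = 10^2.040 = 109.6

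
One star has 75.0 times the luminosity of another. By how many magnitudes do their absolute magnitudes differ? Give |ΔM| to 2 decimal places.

Pogson: ΔM = −2.5 log₁₀(ratio) = −2.5 log₁₀(75.0) = −2.5 × 1.8751 = -4.688

|ΔM| ≈ 4.69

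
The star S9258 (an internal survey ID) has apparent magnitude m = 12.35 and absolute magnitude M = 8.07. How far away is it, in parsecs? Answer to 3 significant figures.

Distance modulus: m − M = 12.35 − (8.07) = 4.280
m − M = 5 log₁₀ d − 5
log₁₀ d = (m − M)/5 + 1 = 1.8560
d = 10^1.8560 = 71.78 pc

d ≈ 71.8 pc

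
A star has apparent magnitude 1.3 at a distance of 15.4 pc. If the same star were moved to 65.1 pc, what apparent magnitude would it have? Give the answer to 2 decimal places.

Flux ∝ 1/d², so Δm = 5 log₁₀(d₂/d₁) = 5 log₁₀(65.1/15.4) = 3.130
m₂ = m₁ + Δm = 1.3 + (3.130) = 4.430

m ≈ 4.43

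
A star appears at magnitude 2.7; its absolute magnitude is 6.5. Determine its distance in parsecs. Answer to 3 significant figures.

Distance modulus: m − M = 2.7 − (6.5) = -3.800
m − M = 5 log₁₀ d − 5
log₁₀ d = (m − M)/5 + 1 = 0.2400
d = 10^0.2400 = 1.738 pc

d ≈ 1.74 pc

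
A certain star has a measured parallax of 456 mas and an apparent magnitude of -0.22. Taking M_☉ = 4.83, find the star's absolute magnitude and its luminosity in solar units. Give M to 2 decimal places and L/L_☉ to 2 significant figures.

M ≈ 3.07; L/L_☉ ≈ 5.0

d = 1/p = 1000/456 mas = 2.193 pc
M = m − 5 log₁₀ d + 5 = -0.22 − 5·0.3410 + 5 = 3.075
M − M_☉ = 3.075 − 4.83 = -1.755
L/L_☉ = 10^(−0.4 × -1.755) = 5.036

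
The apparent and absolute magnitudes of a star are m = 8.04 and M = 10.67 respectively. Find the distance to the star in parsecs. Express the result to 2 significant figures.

d ≈ 3.0 pc

μ = m − M = -2.630
m − M = 5 log₁₀ d − 5
log₁₀ d = (m − M)/5 + 1 = 0.4740
d = 10^0.4740 = 2.979 pc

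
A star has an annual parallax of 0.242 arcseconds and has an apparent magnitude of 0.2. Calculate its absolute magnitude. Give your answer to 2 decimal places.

d = 1/p = 1/0.242″ = 4.132 pc
5 log₁₀(d/10 pc) = 5 log₁₀(4.132) − 5 = -1.919
M = m − 5 log₁₀(d/10) = 0.2 + 1.919 = 2.119

M ≈ 2.12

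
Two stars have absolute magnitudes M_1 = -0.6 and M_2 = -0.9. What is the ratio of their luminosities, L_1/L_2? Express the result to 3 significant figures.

L_1/L_2 ≈ 0.759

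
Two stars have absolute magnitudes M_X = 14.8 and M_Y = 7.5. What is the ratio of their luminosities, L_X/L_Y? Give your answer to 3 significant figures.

L_X/L_Y ≈ 1.20×10^-3

ΔM = M_X − M_Y = 7.3
L_X/L_Y = 10^(−0.4 ΔM) = 10^-2.920 = 1.202×10^-3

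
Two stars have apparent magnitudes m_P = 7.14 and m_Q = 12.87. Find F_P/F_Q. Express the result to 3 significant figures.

Magnitude difference = -5.73
Flux ratio = 10^(−0.4 Δm) = 10^(−0.4 × -5.73) = 10^2.292 = 195.9

F_P/F_Q ≈ 196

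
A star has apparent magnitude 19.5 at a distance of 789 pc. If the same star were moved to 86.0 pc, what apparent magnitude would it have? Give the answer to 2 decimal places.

Flux ∝ 1/d², so Δm = 5 log₁₀(d₂/d₁) = 5 log₁₀(86.0/789) = -4.813
m₂ = m₁ + Δm = 19.5 + (-4.813) = 14.687

m ≈ 14.69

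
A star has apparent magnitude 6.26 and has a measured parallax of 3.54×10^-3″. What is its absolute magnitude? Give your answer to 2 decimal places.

d = 1/p = 1/3.54×10^-3″ = 282.5 pc
5 log₁₀(d/10 pc) = 5 log₁₀(282.5) − 5 = 7.255
M = m − 5 log₁₀(d/10) = 6.26 − 7.255 = -0.995

M ≈ -0.99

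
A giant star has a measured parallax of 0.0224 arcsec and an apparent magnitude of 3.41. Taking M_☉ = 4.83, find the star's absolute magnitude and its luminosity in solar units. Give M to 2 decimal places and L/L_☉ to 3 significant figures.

d = 1/p = 1/0.0224″ = 44.64 pc
M = m − 5 log₁₀ d + 5 = 3.41 − 5·1.6498 + 5 = 0.161
M − M_☉ = 0.161 − 4.83 = -4.669
L/L_☉ = 10^(−0.4 × -4.669) = 73.71

M ≈ 0.16; L/L_☉ ≈ 73.7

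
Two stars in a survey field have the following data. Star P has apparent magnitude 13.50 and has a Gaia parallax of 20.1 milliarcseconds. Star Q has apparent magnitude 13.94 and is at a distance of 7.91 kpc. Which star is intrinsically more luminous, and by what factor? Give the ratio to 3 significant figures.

Star P: p = 20.1 mas = 0.0201″ → d = 1/p = 49.75 pc
Star P: M = m − 5 log₁₀ d + 5 = 13.50 − 5·1.6968 + 5 = 10.016
Star Q: d = 7.91 kpc = 7910 pc
Star Q: M = m − 5 log₁₀ d + 5 = 13.94 − 5·3.8982 + 5 = -0.551
ΔM = M_P − M_Q = 10.016 − (-0.551) = 10.567; smaller M is more luminous → Star Q.
L ratio = 10^(0.4 |ΔM|) = 10^4.227 = 16860

Star Q is more luminous, by a factor of 16900.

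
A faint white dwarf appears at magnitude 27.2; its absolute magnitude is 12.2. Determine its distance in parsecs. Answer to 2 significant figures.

d ≈ 10000 pc

Distance modulus: m − M = 27.2 − (12.2) = 15.000
m − M = 5 log₁₀ d − 5
log₁₀ d = (m − M)/5 + 1 = 4.0000
d = 10^4.0000 = 10000 pc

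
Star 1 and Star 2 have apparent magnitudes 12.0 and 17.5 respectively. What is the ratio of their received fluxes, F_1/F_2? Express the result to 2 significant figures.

F_1/F_2 ≈ 160

Magnitude difference = -5.5
Flux ratio = 10^(−0.4 Δm) = 10^(−0.4 × -5.5) = 10^2.200 = 158.5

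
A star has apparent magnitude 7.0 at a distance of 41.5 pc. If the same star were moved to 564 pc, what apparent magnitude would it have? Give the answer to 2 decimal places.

m ≈ 12.67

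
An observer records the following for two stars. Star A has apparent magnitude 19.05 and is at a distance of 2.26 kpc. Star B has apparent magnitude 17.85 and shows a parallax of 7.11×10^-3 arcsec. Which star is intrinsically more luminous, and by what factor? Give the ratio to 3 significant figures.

Star A is more luminous, by a factor of 85.5.

Star A: d = 2.26 kpc = 2260 pc
Star A: M = m − 5 log₁₀ d + 5 = 19.05 − 5·3.3541 + 5 = 7.279
Star B: d = 1/p = 1/7.11×10^-3″ = 140.6 pc
Star B: M = m − 5 log₁₀ d + 5 = 17.85 − 5·2.1481 + 5 = 12.109
ΔM = M_A − M_B = 7.279 − (12.109) = -4.830; smaller M is more luminous → Star A.
L ratio = 10^(0.4 |ΔM|) = 10^1.932 = 85.50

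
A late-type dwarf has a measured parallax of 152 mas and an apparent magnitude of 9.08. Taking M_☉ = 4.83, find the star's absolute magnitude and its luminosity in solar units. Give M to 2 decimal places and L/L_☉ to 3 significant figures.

d = 1/p = 1000/152 mas = 6.579 pc
M = m − 5 log₁₀ d + 5 = 9.08 − 5·0.8182 + 5 = 9.989
M − M_☉ = 9.989 − 4.83 = 5.159
L/L_☉ = 10^(−0.4 × 5.159) = 8.636×10^-3

M ≈ 9.99; L/L_☉ ≈ 8.64×10^-3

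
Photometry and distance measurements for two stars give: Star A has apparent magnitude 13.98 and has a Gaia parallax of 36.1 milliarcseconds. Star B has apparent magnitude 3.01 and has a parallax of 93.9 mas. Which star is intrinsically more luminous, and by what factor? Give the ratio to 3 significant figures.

Star A: p = 36.1 mas = 0.0361″ → d = 1/p = 27.70 pc
Star A: M = m − 5 log₁₀ d + 5 = 13.98 − 5·1.4425 + 5 = 11.768
Star B: p = 93.9 mas = 0.0939″ → d = 1/p = 10.65 pc
Star B: M = m − 5 log₁₀ d + 5 = 3.01 − 5·1.0273 + 5 = 2.873
ΔM = M_A − M_B = 11.768 − (2.873) = 8.894; smaller M is more luminous → Star B.
L ratio = 10^(0.4 |ΔM|) = 10^3.558 = 3611

Star B is more luminous, by a factor of 3610.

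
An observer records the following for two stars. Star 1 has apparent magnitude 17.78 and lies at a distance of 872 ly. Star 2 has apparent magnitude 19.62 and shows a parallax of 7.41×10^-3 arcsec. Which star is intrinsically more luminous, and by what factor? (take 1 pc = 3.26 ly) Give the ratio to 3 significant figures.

Star 1: d = 872 ly / 3.26 = 267.5 pc
Star 1: M = m − 5 log₁₀ d + 5 = 17.78 − 5·2.4273 + 5 = 10.644
Star 2: d = 1/p = 1/7.41×10^-3″ = 135.0 pc
Star 2: M = m − 5 log₁₀ d + 5 = 19.62 − 5·2.1302 + 5 = 13.969
ΔM = M_1 − M_2 = 10.644 − (13.969) = -3.326; smaller M is more luminous → Star 1.
L ratio = 10^(0.4 |ΔM|) = 10^1.330 = 21.39

Star 1 is more luminous, by a factor of 21.4.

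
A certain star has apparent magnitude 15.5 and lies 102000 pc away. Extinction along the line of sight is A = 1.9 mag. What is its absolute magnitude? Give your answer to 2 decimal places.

5 log₁₀(d/10 pc) = 5 log₁₀(102000) − 5 = 20.043
M = m − 5 log₁₀(d/10) − A = 15.5 − 20.043 − 1.9 = -6.443

M ≈ -6.44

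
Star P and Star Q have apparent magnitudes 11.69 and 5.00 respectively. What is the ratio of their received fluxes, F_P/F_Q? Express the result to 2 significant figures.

F_P/F_Q ≈ 2.1×10^-3

Magnitude difference = 6.69
Flux ratio = 10^(−0.4 Δm) = 10^(−0.4 × 6.69) = 10^-2.676 = 2.109×10^-3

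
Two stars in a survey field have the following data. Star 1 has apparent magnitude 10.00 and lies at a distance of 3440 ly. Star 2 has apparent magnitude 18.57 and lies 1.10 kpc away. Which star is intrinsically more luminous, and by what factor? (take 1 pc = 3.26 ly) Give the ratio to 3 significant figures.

Star 1 is more luminous, by a factor of 2470.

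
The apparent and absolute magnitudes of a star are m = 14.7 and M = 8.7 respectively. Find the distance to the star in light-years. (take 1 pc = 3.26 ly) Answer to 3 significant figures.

d ≈ 517 ly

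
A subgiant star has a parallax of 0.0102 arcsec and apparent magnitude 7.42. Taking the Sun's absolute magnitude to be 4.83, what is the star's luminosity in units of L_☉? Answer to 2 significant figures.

L/L_☉ ≈ 8.8

d = 1/p = 1/0.0102″ = 98.04 pc
M = m − 5 log₁₀ d + 5 = 7.42 − 5·1.9914 + 5 = 2.463
M − M_☉ = 2.463 − 4.83 = -2.367
L/L_☉ = 10^(−0.4 × -2.367) = 8.847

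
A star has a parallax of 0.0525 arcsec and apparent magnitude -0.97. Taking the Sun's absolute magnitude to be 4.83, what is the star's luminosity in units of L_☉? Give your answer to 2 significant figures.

d = 1/p = 1/0.0525″ = 19.05 pc
M = m − 5 log₁₀ d + 5 = -0.97 − 5·1.2798 + 5 = -2.369
M − M_☉ = -2.369 − 4.83 = -7.199
L/L_☉ = 10^(−0.4 × -7.199) = 758.0

L/L_☉ ≈ 760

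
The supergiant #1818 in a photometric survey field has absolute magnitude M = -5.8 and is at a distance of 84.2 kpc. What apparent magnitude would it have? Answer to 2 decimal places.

m ≈ 13.83

d = 84.2 kpc = 84200 pc
m = M + 5 log₁₀ d − 5 = -5.8 + 5·4.9253 − 5 = 13.827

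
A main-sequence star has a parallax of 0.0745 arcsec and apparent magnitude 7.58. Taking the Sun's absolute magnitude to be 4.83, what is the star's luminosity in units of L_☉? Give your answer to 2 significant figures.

L/L_☉ ≈ 0.14

d = 1/p = 1/0.0745″ = 13.42 pc
M = m − 5 log₁₀ d + 5 = 7.58 − 5·1.1278 + 5 = 6.941
M − M_☉ = 6.941 − 4.83 = 2.111
L/L_☉ = 10^(−0.4 × 2.111) = 0.1431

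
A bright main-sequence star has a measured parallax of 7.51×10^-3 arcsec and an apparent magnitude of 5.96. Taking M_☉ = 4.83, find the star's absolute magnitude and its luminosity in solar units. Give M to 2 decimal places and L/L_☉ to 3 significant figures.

d = 1/p = 1/7.51×10^-3″ = 133.2 pc
M = m − 5 log₁₀ d + 5 = 5.96 − 5·2.1244 + 5 = 0.338
M − M_☉ = 0.338 − 4.83 = -4.492
L/L_☉ = 10^(−0.4 × -4.492) = 62.62

M ≈ 0.34; L/L_☉ ≈ 62.6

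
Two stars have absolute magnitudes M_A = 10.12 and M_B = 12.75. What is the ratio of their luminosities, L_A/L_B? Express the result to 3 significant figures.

L_A/L_B ≈ 11.3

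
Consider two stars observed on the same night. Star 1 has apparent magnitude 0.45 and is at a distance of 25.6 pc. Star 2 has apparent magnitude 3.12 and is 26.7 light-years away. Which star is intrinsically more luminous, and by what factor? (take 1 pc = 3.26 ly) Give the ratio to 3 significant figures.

Star 1 is more luminous, by a factor of 114.

Star 1: M = m − 5 log₁₀ d + 5 = 0.45 − 5·1.4082 + 5 = -1.591
Star 2: d = 26.7 ly / 3.26 = 8.190 pc
Star 2: M = m − 5 log₁₀ d + 5 = 3.12 − 5·0.9133 + 5 = 3.554
ΔM = M_1 − M_2 = -1.591 − (3.554) = -5.145; smaller M is more luminous → Star 1.
L ratio = 10^(0.4 |ΔM|) = 10^2.058 = 114.3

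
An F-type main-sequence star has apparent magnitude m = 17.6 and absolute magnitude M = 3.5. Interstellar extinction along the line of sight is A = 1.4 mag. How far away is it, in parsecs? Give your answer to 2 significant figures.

m − M = 5 log₁₀(d/10 pc) + A  ⇒  17.6 − (3.5) − 1.4 = 5 log₁₀(d/10)
12.700 = 5 log₁₀(d/10)
log₁₀ d = (m − M − A)/5 + 1 = 3.5400
d = 10^3.5400 = 3467 pc

d ≈ 3500 pc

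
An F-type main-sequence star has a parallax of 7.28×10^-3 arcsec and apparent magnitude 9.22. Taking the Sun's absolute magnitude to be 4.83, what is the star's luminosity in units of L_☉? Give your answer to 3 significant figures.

L/L_☉ ≈ 3.31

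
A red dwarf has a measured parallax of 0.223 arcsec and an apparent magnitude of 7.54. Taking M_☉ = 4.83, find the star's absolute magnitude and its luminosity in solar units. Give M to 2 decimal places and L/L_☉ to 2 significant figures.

M ≈ 9.28; L/L_☉ ≈ 0.017

d = 1/p = 1/0.223″ = 4.484 pc
M = m − 5 log₁₀ d + 5 = 7.54 − 5·0.6517 + 5 = 9.282
M − M_☉ = 9.282 − 4.83 = 4.452
L/L_☉ = 10^(−0.4 × 4.452) = 0.01657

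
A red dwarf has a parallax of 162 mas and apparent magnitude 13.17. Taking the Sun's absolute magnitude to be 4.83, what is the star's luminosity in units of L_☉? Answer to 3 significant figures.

L/L_☉ ≈ 1.76×10^-4

d = 1/p = 1000/162 mas = 6.173 pc
M = m − 5 log₁₀ d + 5 = 13.17 − 5·0.7905 + 5 = 14.218
M − M_☉ = 14.218 − 4.83 = 9.388
L/L_☉ = 10^(−0.4 × 9.388) = 1.758×10^-4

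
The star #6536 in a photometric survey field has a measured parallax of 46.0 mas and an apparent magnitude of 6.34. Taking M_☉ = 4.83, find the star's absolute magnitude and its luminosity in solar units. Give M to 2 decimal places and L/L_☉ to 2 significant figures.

d = 1/p = 1000/46.0 mas = 21.74 pc
M = m − 5 log₁₀ d + 5 = 6.34 − 5·1.3372 + 5 = 4.654
M − M_☉ = 4.654 − 4.83 = -0.176
L/L_☉ = 10^(−0.4 × -0.176) = 1.176

M ≈ 4.65; L/L_☉ ≈ 1.2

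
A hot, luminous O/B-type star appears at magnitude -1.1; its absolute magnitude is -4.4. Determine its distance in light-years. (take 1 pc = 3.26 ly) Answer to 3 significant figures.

d ≈ 149 ly

Distance modulus: m − M = -1.1 − (-4.4) = 3.300
m − M = 5 log₁₀ d − 5
log₁₀ d = (m − M)/5 + 1 = 1.6600
d = 10^1.6600 = 45.71 pc
= 149.0 ly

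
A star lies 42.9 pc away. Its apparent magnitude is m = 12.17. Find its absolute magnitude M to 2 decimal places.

M ≈ 9.01

5 log₁₀(d/10 pc) = 5 log₁₀(42.90) − 5 = 3.162
M = m − 5 log₁₀(d/10) = 12.17 − 3.162 = 9.008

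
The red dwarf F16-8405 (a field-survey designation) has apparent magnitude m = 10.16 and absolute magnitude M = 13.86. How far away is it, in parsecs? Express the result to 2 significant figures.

d ≈ 1.8 pc

μ = m − M = -3.700
m − M = 5 log₁₀ d − 5
log₁₀ d = (m − M)/5 + 1 = 0.2600
d = 10^0.2600 = 1.820 pc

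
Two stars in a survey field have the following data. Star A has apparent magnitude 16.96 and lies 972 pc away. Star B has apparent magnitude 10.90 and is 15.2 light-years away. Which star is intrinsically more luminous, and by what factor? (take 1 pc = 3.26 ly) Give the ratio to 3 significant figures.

Star A is more luminous, by a factor of 164.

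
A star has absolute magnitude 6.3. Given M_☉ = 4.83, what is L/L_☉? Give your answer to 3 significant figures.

M − M_☉ = 6.3 − 4.83 = 1.470
L/L_☉ = 10^(−0.4 (M − M_☉)) = 10^-0.588 = 0.2582

L/L_☉ ≈ 0.258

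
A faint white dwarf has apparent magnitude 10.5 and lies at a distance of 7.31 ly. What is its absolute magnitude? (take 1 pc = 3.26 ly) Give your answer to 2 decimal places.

M ≈ 13.75

d = 7.31 ly / 3.26 = 2.242 pc
5 log₁₀(d/10 pc) = 5 log₁₀(2.242) − 5 = -3.247
M = m − 5 log₁₀(d/10) = 10.5 + 3.247 = 13.747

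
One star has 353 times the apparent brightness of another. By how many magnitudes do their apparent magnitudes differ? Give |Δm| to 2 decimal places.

|Δm| ≈ 6.37

Pogson: Δm = −2.5 log₁₀(ratio) = −2.5 log₁₀(353) = −2.5 × 2.5478 = -6.369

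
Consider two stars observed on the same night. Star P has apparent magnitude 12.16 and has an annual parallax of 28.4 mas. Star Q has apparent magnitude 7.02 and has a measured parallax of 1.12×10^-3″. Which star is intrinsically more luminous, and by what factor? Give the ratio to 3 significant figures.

Star Q is more luminous, by a factor of 73100.

Star P: p = 28.4 mas = 0.0284″ → d = 1/p = 35.21 pc
Star P: M = m − 5 log₁₀ d + 5 = 12.16 − 5·1.5467 + 5 = 9.427
Star Q: d = 1/p = 1/1.12×10^-3″ = 892.9 pc
Star Q: M = m − 5 log₁₀ d + 5 = 7.02 − 5·2.9508 + 5 = -2.734
ΔM = M_P − M_Q = 9.427 − (-2.734) = 12.161; smaller M is more luminous → Star Q.
L ratio = 10^(0.4 |ΔM|) = 10^4.864 = 73150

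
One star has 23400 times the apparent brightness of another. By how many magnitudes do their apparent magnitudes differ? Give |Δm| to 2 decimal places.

|Δm| ≈ 10.92

Pogson: Δm = −2.5 log₁₀(ratio) = −2.5 log₁₀(23400) = −2.5 × 4.3692 = -10.923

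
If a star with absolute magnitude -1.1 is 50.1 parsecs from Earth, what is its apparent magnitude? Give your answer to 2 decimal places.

m ≈ 2.40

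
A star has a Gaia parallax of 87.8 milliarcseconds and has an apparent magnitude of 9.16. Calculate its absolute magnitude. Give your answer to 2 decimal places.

p = 87.8 mas = 0.0878″ → d = 1/p = 11.39 pc
5 log₁₀(d/10 pc) = 5 log₁₀(11.39) − 5 = 0.283
M = m − 5 log₁₀(d/10) = 9.16 − 0.283 = 8.877

M ≈ 8.88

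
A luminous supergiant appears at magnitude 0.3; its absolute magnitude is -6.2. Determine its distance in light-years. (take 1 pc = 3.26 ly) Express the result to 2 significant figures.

d ≈ 650 ly

Distance modulus: m − M = 0.3 − (-6.2) = 6.500
m − M = 5 log₁₀ d − 5
log₁₀ d = (m − M)/5 + 1 = 2.3000
d = 10^2.3000 = 199.5 pc
= 650.5 ly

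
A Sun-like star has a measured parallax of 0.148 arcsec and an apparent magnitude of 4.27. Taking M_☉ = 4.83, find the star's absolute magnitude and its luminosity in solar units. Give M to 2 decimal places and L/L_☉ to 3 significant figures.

d = 1/p = 1/0.148″ = 6.757 pc
M = m − 5 log₁₀ d + 5 = 4.27 − 5·0.8297 + 5 = 5.121
M − M_☉ = 5.121 − 4.83 = 0.291
L/L_☉ = 10^(−0.4 × 0.291) = 0.7647

M ≈ 5.12; L/L_☉ ≈ 0.765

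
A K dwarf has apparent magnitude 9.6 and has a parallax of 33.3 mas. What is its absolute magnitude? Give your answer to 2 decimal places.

p = 33.3 mas = 0.0333″ → d = 1/p = 30.03 pc
5 log₁₀(d/10 pc) = 5 log₁₀(30.03) − 5 = 2.388
M = m − 5 log₁₀(d/10) = 9.6 − 2.388 = 7.212

M ≈ 7.21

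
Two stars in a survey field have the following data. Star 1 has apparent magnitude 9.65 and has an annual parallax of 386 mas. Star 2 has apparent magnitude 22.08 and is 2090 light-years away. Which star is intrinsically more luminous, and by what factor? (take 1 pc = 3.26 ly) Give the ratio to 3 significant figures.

Star 1 is more luminous, by a factor of 1.53.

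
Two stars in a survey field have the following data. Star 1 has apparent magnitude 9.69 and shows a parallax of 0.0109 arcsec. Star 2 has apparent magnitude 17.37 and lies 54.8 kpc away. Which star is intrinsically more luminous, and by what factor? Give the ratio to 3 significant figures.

Star 1: d = 1/p = 1/0.0109″ = 91.74 pc
Star 1: M = m − 5 log₁₀ d + 5 = 9.69 − 5·1.9626 + 5 = 4.877
Star 2: d = 54.8 kpc = 54800 pc
Star 2: M = m − 5 log₁₀ d + 5 = 17.37 − 5·4.7388 + 5 = -1.324
ΔM = M_1 − M_2 = 4.877 − (-1.324) = 6.201; smaller M is more luminous → Star 2.
L ratio = 10^(0.4 |ΔM|) = 10^2.480 = 302.3

Star 2 is more luminous, by a factor of 302.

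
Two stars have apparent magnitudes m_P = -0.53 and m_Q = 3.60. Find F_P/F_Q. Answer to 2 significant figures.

F_P/F_Q ≈ 45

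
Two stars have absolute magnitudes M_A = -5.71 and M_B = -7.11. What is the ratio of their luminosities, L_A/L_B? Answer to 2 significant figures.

ΔM = M_A − M_B = 1.40
L_A/L_B = 10^(−0.4 ΔM) = 10^-0.560 = 0.2754

L_A/L_B ≈ 0.28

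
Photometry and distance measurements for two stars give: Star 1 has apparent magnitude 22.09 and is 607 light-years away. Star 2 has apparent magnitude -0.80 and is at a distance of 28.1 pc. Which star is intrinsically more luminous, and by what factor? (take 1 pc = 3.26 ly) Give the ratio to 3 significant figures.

Star 2 is more luminous, by a factor of 3.26×10^7.

Star 1: d = 607 ly / 3.26 = 186.2 pc
Star 1: M = m − 5 log₁₀ d + 5 = 22.09 − 5·2.2700 + 5 = 15.740
Star 2: M = m − 5 log₁₀ d + 5 = -0.80 − 5·1.4487 + 5 = -3.044
ΔM = M_1 − M_2 = 15.740 − (-3.044) = 18.784; smaller M is more luminous → Star 2.
L ratio = 10^(0.4 |ΔM|) = 10^7.513 = 3.262×10^7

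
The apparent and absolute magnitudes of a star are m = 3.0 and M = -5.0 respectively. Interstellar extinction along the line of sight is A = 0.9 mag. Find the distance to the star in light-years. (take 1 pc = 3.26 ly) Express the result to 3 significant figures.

m − M = 5 log₁₀(d/10 pc) + A  ⇒  3.0 − (-5.0) − 0.9 = 5 log₁₀(d/10)
7.100 = 5 log₁₀(d/10)
log₁₀ d = (m − M − A)/5 + 1 = 2.4200
d = 10^2.4200 = 263.0 pc
= 857.5 ly

d ≈ 857 ly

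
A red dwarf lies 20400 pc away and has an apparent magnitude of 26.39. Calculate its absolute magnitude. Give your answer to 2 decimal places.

M ≈ 9.84

5 log₁₀(d/10 pc) = 5 log₁₀(20400) − 5 = 16.548
M = m − 5 log₁₀(d/10) = 26.39 − 16.548 = 9.842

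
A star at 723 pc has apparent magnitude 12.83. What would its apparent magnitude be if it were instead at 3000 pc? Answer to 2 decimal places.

m ≈ 15.92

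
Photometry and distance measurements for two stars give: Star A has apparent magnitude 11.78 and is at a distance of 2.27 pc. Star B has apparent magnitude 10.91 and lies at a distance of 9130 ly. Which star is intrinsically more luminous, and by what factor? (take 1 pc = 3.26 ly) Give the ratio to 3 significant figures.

Star A: M = m − 5 log₁₀ d + 5 = 11.78 − 5·0.3560 + 5 = 15.000
Star B: d = 9130 ly / 3.26 = 2801 pc
Star B: M = m − 5 log₁₀ d + 5 = 10.91 − 5·3.4473 + 5 = -1.326
ΔM = M_A − M_B = 15.000 − (-1.326) = 16.326; smaller M is more luminous → Star B.
L ratio = 10^(0.4 |ΔM|) = 10^6.530 = 3.392×10^6

Star B is more luminous, by a factor of 3.39×10^6.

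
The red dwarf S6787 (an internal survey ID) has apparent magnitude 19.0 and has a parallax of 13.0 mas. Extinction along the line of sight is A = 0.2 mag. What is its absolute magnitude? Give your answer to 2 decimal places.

M ≈ 14.37

p = 13.0 mas = 0.0130″ → d = 1/p = 76.92 pc
5 log₁₀(d/10 pc) = 5 log₁₀(76.92) − 5 = 4.430
M = m − 5 log₁₀(d/10) − A = 19.0 − 4.430 − 0.2 = 14.370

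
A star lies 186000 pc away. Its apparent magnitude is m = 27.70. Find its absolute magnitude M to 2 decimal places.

5 log₁₀(d/10 pc) = 5 log₁₀(186000) − 5 = 21.348
M = m − 5 log₁₀(d/10) = 27.70 − 21.348 = 6.352

M ≈ 6.35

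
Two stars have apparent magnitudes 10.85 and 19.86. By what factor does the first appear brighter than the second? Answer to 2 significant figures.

Magnitude difference = -9.01
Flux ratio = 10^(−0.4 Δm) = 10^(−0.4 × -9.01) = 10^3.604 = 4018

4000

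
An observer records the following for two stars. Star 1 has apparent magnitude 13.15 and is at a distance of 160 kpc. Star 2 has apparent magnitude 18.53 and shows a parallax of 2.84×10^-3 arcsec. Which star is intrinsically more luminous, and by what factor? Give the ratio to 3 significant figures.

Star 1 is more luminous, by a factor of 2.93×10^7.

Star 1: d = 160 kpc = 160000 pc
Star 1: M = m − 5 log₁₀ d + 5 = 13.15 − 5·5.2041 + 5 = -7.871
Star 2: d = 1/p = 1/2.84×10^-3″ = 352.1 pc
Star 2: M = m − 5 log₁₀ d + 5 = 18.53 − 5·2.5467 + 5 = 10.797
ΔM = M_1 − M_2 = -7.871 − (10.797) = -18.667; smaller M is more luminous → Star 1.
L ratio = 10^(0.4 |ΔM|) = 10^7.467 = 2.930×10^7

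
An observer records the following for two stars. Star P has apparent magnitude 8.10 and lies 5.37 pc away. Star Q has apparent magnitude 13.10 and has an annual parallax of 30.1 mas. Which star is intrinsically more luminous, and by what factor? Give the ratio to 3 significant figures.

Star P: M = m − 5 log₁₀ d + 5 = 8.10 − 5·0.7300 + 5 = 9.450
Star Q: p = 30.1 mas = 0.0301″ → d = 1/p = 33.22 pc
Star Q: M = m − 5 log₁₀ d + 5 = 13.10 − 5·1.5214 + 5 = 10.493
ΔM = M_P − M_Q = 9.450 − (10.493) = -1.043; smaller M is more luminous → Star P.
L ratio = 10^(0.4 |ΔM|) = 10^0.417 = 2.613

Star P is more luminous, by a factor of 2.61.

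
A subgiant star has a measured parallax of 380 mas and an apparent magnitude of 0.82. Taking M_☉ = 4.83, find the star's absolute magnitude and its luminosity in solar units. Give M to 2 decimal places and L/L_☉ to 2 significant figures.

d = 1/p = 1000/380 mas = 2.632 pc
M = m − 5 log₁₀ d + 5 = 0.82 − 5·0.4202 + 5 = 3.719
M − M_☉ = 3.719 − 4.83 = -1.111
L/L_☉ = 10^(−0.4 × -1.111) = 2.782

M ≈ 3.72; L/L_☉ ≈ 2.8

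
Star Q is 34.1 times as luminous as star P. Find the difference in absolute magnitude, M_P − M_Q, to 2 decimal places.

M_P − M_Q ≈ 3.83

Pogson: ΔM = −2.5 log₁₀(ratio) = −2.5 log₁₀(34.1) = −2.5 × 1.5328 = -3.832
Star Q is brighter so has the smaller magnitude: M_P − M_Q is positive.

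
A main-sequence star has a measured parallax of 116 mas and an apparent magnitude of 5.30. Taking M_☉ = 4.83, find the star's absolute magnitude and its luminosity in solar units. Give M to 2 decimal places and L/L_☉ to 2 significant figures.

M ≈ 5.62; L/L_☉ ≈ 0.48

d = 1/p = 1000/116 mas = 8.621 pc
M = m − 5 log₁₀ d + 5 = 5.30 − 5·0.9355 + 5 = 5.622
M − M_☉ = 5.622 − 4.83 = 0.792
L/L_☉ = 10^(−0.4 × 0.792) = 0.4820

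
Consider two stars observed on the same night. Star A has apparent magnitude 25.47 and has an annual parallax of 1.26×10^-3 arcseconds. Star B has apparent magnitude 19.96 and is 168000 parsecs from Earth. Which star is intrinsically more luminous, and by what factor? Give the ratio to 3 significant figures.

Star A: d = 1/p = 1/1.26×10^-3″ = 793.7 pc
Star A: M = m − 5 log₁₀ d + 5 = 25.47 − 5·2.8996 + 5 = 15.972
Star B: M = m − 5 log₁₀ d + 5 = 19.96 − 5·5.2253 + 5 = -1.167
ΔM = M_A − M_B = 15.972 − (-1.167) = 17.138; smaller M is more luminous → Star B.
L ratio = 10^(0.4 |ΔM|) = 10^6.855 = 7.167×10^6

Star B is more luminous, by a factor of 7.17×10^6.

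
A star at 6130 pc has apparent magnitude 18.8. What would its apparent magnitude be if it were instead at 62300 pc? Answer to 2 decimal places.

m ≈ 23.84

Flux ∝ 1/d², so Δm = 5 log₁₀(d₂/d₁) = 5 log₁₀(62300/6130) = 5.035
m₂ = m₁ + Δm = 18.8 + (5.035) = 23.835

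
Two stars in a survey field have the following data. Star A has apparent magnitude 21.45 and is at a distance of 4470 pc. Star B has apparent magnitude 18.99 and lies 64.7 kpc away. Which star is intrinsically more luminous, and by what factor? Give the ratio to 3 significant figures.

Star A: M = m − 5 log₁₀ d + 5 = 21.45 − 5·3.6503 + 5 = 8.198
Star B: d = 64.7 kpc = 64700 pc
Star B: M = m − 5 log₁₀ d + 5 = 18.99 − 5·4.8109 + 5 = -0.065
ΔM = M_A − M_B = 8.198 − (-0.065) = 8.263; smaller M is more luminous → Star B.
L ratio = 10^(0.4 |ΔM|) = 10^3.305 = 2019

Star B is more luminous, by a factor of 2020.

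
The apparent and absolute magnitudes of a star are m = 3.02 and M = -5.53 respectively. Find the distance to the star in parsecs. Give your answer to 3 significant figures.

Distance modulus: m − M = 3.02 − (-5.53) = 8.550
m − M = 5 log₁₀ d − 5
log₁₀ d = (m − M)/5 + 1 = 2.7100
d = 10^2.7100 = 512.9 pc

d ≈ 513 pc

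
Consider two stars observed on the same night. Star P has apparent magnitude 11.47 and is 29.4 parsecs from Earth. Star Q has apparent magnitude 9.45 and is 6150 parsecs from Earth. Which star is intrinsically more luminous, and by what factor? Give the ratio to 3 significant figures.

Star Q is more luminous, by a factor of 281000.

Star P: M = m − 5 log₁₀ d + 5 = 11.47 − 5·1.4683 + 5 = 9.128
Star Q: M = m − 5 log₁₀ d + 5 = 9.45 − 5·3.7889 + 5 = -4.494
ΔM = M_P − M_Q = 9.128 − (-4.494) = 13.623; smaller M is more luminous → Star Q.
L ratio = 10^(0.4 |ΔM|) = 10^5.449 = 281200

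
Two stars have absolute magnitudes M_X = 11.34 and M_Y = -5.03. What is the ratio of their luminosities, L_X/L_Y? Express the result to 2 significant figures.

L_X/L_Y ≈ 2.8×10^-7

ΔM = M_X − M_Y = 16.37
L_X/L_Y = 10^(−0.4 ΔM) = 10^-6.548 = 2.831×10^-7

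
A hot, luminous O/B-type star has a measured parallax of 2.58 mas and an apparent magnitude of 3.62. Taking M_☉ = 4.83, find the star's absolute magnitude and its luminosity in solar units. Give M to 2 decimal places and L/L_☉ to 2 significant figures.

d = 1/p = 1000/2.58 mas = 387.6 pc
M = m − 5 log₁₀ d + 5 = 3.62 − 5·2.5884 + 5 = -4.322
M − M_☉ = -4.322 − 4.83 = -9.152
L/L_☉ = 10^(−0.4 × -9.152) = 4579

M ≈ -4.32; L/L_☉ ≈ 4600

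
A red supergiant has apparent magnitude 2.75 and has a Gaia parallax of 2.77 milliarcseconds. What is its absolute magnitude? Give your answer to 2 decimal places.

M ≈ -5.04

p = 2.77 mas = 2.77×10^-3″ → d = 1/p = 361.0 pc
5 log₁₀(d/10 pc) = 5 log₁₀(361.0) − 5 = 7.788
M = m − 5 log₁₀(d/10) = 2.75 − 7.788 = -5.038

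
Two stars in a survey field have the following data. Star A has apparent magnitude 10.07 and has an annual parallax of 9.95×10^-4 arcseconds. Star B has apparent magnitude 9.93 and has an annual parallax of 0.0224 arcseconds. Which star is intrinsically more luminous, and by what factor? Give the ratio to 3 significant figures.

Star A is more luminous, by a factor of 446.

Star A: d = 1/p = 1/9.95×10^-4″ = 1005 pc
Star A: M = m − 5 log₁₀ d + 5 = 10.07 − 5·3.0022 + 5 = 0.059
Star B: d = 1/p = 1/0.0224″ = 44.64 pc
Star B: M = m − 5 log₁₀ d + 5 = 9.93 − 5·1.6498 + 5 = 6.681
ΔM = M_A − M_B = 0.059 − (6.681) = -6.622; smaller M is more luminous → Star A.
L ratio = 10^(0.4 |ΔM|) = 10^2.649 = 445.5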